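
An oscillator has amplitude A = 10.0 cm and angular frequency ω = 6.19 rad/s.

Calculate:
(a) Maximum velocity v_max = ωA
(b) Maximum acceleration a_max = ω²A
v_max = ωA = 6.19×0.1 = 0.619 m/s
a_max = ω²A = 6.19²×0.1 = 3.832 m/s²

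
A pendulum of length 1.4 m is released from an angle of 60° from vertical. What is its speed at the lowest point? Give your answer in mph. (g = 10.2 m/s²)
h = L(1 − cosθ) = 1.4×(1 − cos60°) = 0.7 m
v = √(2gh) = √(2×10.2×0.7) = 3.779 m/s = 8.453 mph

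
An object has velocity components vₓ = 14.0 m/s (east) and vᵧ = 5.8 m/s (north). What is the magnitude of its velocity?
|v| = √(vₓ² + vᵧ²) = √(14.0² + 5.8²) = √(229.64) = 15.15 m/s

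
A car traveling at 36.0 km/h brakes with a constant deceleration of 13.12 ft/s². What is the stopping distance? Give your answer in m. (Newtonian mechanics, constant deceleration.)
d = v₀² / (2a) (with unit conversion) = 12.5 m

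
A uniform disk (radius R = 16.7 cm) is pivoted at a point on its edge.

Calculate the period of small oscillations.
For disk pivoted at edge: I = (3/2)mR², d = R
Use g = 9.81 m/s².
I/m = (3/2)R² = 0.04183 m²; d = R = 0.167 m
T = 2π√((3/2)R²/(gR)) = 2π√(3R/(2g)) = 1.004 s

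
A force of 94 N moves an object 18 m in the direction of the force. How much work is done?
W = Fd = 94×18 = 1692.0 J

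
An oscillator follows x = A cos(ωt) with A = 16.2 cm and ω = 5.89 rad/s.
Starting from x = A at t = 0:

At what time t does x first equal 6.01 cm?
cos(ωt) = x/A = 6.01/16.2 = 0.371
ωt = arccos(0.371) = 1.191 rad
t = 1.191/5.89 = 0.2022 s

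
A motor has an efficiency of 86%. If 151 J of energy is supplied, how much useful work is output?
W_out = η × W_in = 0.86 × 151 = 129.86 J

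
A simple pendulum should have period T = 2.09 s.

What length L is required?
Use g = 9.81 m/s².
T = 2π√(L/g) → L = g(T/2π)² = 9.81×(2.09/2π)² = 1.085 m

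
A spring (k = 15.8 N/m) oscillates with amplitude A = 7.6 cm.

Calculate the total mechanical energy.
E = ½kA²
E = ½kA² = ½×15.8×(0.076)² = 0.04563 J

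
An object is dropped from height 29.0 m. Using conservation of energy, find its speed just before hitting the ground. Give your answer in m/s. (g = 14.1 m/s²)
mgh = ½mv² → v = √(2gh) = √(2×14.1×29) = 28.6 m/s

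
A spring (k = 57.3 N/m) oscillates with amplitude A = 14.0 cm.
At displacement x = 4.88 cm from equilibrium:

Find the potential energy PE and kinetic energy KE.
E_total = ½kA² = ½×57.3×(0.14)² = 0.5615 J
PE = ½kx² = ½×57.3×(0.0488)² = 0.06823 J
KE = E_total − PE = 0.4933 J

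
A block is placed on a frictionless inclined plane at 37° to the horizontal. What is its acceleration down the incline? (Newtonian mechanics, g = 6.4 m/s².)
a = g sin(θ) = 6.4 × sin(37°) = 6.4 × 0.6018 = 3.85 m/s²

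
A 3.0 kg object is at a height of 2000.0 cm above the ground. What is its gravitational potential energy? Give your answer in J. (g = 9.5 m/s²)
PE = mgh = 3 kg × 9.5 m/s² × 20 m = 570 J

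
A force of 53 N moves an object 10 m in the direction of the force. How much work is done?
W = Fd = 53×10 = 530.0 J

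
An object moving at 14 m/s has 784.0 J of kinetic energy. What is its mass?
KE = ½mv² → m = 2KE/v² = 2×784.0/14² = 8.0 kg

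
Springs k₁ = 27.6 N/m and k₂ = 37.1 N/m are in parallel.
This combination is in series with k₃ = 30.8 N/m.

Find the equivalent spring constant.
k₁₂ = k₁ + k₂ = 64.7 N/m (parallel)
1/k_eq = 1/k₁₂ + 1/k₃ → k_eq = 20.87 N/m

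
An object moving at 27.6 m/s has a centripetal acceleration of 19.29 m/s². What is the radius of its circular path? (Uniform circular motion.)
r = v²/a_c = 27.6²/19.29 = 39.49 m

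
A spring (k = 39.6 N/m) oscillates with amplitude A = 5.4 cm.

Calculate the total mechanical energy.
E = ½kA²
E = ½kA² = ½×39.6×(0.054)² = 0.05774 J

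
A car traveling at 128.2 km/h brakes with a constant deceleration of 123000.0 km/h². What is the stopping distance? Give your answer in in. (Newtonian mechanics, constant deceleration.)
d = v₀² / (2a) (with unit conversion) = 2630.0 in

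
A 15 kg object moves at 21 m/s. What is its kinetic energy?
KE = ½mv² = ½×15×21² = 3307.5 J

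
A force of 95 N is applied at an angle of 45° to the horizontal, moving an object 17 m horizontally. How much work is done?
W = Fd cosθ = 95×17×cos(45°) = 1142.0 J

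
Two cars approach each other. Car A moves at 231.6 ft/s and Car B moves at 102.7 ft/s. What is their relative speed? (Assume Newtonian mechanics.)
v_rel = v_A + v_B = 231.6 + 102.7 = 334.3 ft/s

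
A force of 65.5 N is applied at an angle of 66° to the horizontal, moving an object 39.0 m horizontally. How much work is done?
W = Fd cosθ = 65.5×39.0×cos(66°) = 1039.0 J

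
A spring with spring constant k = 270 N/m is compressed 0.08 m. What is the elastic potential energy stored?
PE = ½kx² = ½×270×0.08² = 0.864 J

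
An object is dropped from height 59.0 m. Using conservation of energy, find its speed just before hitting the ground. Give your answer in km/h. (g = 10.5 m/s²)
mgh = ½mv² → v = √(2gh) = √(2×10.5×59) = 35.2 m/s = 126.7 km/h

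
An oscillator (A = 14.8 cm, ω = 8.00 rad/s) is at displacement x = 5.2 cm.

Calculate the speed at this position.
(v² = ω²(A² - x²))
v = ω√(A² − x²) = 8.0×√(0.148² − 0.052²) = 1.109 m/s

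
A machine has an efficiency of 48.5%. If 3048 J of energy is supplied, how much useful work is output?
W_out = η × W_in = 0.485 × 3048 = 1478.3 J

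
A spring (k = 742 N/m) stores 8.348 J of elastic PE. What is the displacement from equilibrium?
PE = ½kx² → x = √(2PE/k) = √(2×8.348/742) = 0.15 m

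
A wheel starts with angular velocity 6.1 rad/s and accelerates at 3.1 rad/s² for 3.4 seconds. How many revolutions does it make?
θ = ω₀t + ½αt² = 6.1×3.4 + ½×3.1×3.4² = 38.66 rad
Revolutions = θ/(2π) = 38.66/(2π) = 6.15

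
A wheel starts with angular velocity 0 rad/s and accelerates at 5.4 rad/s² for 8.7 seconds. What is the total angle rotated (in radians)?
θ = ω₀t + ½αt² = 0×8.7 + ½×5.4×8.7² = 204.36 rad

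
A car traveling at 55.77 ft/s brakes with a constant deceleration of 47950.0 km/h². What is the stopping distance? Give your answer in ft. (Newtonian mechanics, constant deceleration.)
d = v₀² / (2a) (with unit conversion) = 128.1 ft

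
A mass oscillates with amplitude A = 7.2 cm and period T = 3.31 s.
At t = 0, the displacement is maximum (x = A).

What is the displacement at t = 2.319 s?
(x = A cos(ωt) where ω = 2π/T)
ω = 2π/T = 2π/3.31 = 1.898 rad/s
x = A cos(ωt) = 7.2×cos(1.898×2.319) = -2.199 cm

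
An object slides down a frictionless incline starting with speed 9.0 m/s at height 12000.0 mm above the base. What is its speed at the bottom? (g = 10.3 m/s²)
½mv₀² + mgh = ½mv² → v = √(v₀² + 2gh) = √(9² + 2×10.3×12) = 18.12 m/s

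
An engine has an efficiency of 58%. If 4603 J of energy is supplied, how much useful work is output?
W_out = η × W_in = 0.58 × 4603 = 2669.7 J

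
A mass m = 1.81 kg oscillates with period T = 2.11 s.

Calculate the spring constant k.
T = 2π√(m/k) → k = m(2π/T)² = 1.81×(2π/2.11)² = 16.05 N/m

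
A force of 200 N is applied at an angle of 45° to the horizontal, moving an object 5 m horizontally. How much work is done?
W = Fd cosθ = 200×5×cos(45°) = 707.11 J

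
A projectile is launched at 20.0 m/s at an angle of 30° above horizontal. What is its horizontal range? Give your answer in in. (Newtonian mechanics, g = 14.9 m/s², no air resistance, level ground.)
R = v₀² sin(2θ) / g (with unit conversion) = 915.3 in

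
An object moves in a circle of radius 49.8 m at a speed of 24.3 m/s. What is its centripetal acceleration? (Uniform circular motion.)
a_c = v²/r = 24.3²/49.8 = 590.49/49.8 = 11.86 m/s²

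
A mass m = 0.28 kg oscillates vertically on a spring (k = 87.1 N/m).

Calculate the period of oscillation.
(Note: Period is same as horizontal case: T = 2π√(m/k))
T = 2π√(m/k) = 2π√(0.28/87.1) = 0.3562 s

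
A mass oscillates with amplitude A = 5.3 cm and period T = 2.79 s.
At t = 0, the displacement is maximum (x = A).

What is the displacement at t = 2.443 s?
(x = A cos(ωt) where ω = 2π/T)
ω = 2π/T = 2π/2.79 = 2.252 rad/s
x = A cos(ωt) = 5.3×cos(2.252×2.443) = 3.762 cm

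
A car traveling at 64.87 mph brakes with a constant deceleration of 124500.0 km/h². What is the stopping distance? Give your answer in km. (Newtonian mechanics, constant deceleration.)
d = v₀² / (2a) (with unit conversion) = 0.04377 km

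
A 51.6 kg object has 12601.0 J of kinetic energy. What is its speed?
KE = ½mv² → v = √(2KE/m) = √(2×12601.0/51.6) = 22.1 m/s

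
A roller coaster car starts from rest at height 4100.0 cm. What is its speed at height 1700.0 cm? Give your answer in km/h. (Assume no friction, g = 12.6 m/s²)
mgh₁ = ½mv₂² + mgh₂ → v₂ = √(2g(h₁−h₂)) = √(2×12.6×(41−17)) = 24.59 m/s = 88.53 km/h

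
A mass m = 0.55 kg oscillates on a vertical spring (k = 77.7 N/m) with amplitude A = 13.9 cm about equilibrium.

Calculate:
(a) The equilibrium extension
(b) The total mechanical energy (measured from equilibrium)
x_eq = mg/k = 0.55×9.81/77.7 = 0.06944 m = 6.944 cm
E = ½kA² = ½×77.7×(0.139)² = 0.7506 J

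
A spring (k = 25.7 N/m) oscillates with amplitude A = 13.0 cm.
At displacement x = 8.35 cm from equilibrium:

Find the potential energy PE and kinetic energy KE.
E_total = ½kA² = ½×25.7×(0.13)² = 0.2172 J
PE = ½kx² = ½×25.7×(0.0835)² = 0.08959 J
KE = E_total − PE = 0.1276 J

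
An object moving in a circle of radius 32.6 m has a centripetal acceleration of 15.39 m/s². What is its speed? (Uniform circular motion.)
v = √(a_c × r) = √(15.39 × 32.6) = 22.4 m/s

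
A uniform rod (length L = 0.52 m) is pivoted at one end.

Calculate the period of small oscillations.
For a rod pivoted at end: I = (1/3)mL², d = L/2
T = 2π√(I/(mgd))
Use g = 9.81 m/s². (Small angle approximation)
I/m = (1/3)L² = 0.09013 m²; d = L/2 = 0.26 m
T = 2π√(I/(mgd)) = 2π√(0.09013/(9.81×0.26)) = 1.181 s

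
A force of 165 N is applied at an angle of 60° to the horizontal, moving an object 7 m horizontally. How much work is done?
W = Fd cosθ = 165×7×cos(60°) = 577.5 J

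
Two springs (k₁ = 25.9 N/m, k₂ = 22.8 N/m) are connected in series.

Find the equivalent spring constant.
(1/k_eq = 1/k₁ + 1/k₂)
1/k_eq = 1/25.9 + 1/22.8 = 0.08247; k_eq = 12.13 N/m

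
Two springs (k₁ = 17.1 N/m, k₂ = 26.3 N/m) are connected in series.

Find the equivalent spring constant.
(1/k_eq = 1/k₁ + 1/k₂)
1/k_eq = 1/17.1 + 1/26.3 = 0.096502; k_eq = 10.36 N/m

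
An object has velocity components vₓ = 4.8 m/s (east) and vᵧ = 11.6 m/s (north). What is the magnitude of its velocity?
|v| = √(vₓ² + vᵧ²) = √(4.8² + 11.6²) = √(157.6) = 12.55 m/s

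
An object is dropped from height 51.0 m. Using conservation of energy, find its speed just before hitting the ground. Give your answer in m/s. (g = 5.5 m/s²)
mgh = ½mv² → v = √(2gh) = √(2×5.5×51) = 23.69 m/s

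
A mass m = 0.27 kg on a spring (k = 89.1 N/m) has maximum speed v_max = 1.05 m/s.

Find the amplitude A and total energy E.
½mv²_max = ½kA² → A = v_max√(m/k) = 1.05×√(0.27/89.1) = 0.0578 m = 5.78 cm
E = ½mv²_max = ½×0.27×1.05² = 0.1488 J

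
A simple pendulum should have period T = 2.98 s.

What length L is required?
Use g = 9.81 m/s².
T = 2π√(L/g) → L = g(T/2π)² = 9.81×(2.98/2π)² = 2.207 m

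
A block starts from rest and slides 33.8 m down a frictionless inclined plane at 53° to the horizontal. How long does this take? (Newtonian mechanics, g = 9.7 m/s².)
a = g sin(θ) = 9.7 × sin(53°) = 7.75 m/s²
t = √(2d/a) = √(2 × 33.8 / 7.75) = 2.95 s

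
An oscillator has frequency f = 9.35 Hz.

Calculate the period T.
T = 1/f = 1/9.35 = 0.107 s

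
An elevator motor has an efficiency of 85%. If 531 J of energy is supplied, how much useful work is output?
W_out = η × W_in = 0.85 × 531 = 451.35 J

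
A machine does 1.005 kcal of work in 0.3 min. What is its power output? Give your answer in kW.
P = W/t = 4205 J / 18 s = 233.6 W = 0.2336 kW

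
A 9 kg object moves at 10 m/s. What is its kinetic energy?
KE = ½mv² = ½×9×10² = 450.0 J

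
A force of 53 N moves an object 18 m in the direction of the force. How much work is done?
W = Fd = 53×18 = 954.0 J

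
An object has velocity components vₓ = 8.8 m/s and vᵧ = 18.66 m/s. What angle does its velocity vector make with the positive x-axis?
θ = arctan(vᵧ/vₓ) = arctan(18.66/8.8) = 64.75°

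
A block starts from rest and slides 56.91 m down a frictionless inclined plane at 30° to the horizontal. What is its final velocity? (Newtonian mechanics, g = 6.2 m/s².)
a = g sin(θ) = 6.2 × sin(30°) = 3.1 m/s²
v = √(2ad) = √(2 × 3.1 × 56.91) = 18.78 m/s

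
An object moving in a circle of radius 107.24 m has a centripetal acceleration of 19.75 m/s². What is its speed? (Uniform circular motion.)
v = √(a_c × r) = √(19.75 × 107.24) = 46.02 m/s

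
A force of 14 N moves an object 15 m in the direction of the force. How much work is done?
W = Fd = 14×15 = 210.0 J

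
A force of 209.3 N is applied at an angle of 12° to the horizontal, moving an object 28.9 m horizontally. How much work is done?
W = Fd cosθ = 209.3×28.9×cos(12°) = 5916.6 J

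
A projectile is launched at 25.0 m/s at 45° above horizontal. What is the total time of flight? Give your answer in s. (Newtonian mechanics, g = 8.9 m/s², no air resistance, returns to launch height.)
T = 2v₀sin(θ)/g = 3.973 s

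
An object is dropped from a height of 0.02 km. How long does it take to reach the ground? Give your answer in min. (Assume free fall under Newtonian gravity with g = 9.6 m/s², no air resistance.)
t = √(2h/g) (with unit conversion) = 0.03402 min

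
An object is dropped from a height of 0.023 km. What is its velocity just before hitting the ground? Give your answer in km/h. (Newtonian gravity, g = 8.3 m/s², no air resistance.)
v = √(2gh) (with unit conversion) = 70.34 km/h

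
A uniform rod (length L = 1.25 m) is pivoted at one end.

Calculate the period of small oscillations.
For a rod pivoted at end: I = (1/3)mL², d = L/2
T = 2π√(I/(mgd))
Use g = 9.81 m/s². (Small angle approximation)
I/m = (1/3)L² = 0.5208 m²; d = L/2 = 0.625 m
T = 2π√(I/(mgd)) = 2π√(0.5208/(9.81×0.625)) = 1.831 s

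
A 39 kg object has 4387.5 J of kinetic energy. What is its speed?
KE = ½mv² → v = √(2KE/m) = √(2×4387.5/39) = 15.0 m/s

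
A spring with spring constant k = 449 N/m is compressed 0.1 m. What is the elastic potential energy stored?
PE = ½kx² = ½×449×0.1² = 2.245 J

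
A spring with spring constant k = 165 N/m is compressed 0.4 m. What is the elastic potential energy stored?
PE = ½kx² = ½×165×0.4² = 13.2 J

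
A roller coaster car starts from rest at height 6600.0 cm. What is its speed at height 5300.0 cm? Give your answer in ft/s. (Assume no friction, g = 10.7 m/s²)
mgh₁ = ½mv₂² + mgh₂ → v₂ = √(2g(h₁−h₂)) = √(2×10.7×(66−53)) = 16.68 m/s = 54.72 ft/s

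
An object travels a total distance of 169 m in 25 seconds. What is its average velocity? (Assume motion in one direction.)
v_avg = Δd / Δt = 169 / 25 = 6.76 m/s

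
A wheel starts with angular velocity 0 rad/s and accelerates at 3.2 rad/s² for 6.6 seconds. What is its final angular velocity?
ω = ω₀ + αt = 0 + 3.2 × 6.6 = 21.12 rad/s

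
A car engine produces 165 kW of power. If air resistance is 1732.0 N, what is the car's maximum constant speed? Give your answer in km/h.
P = Fv → v = P/F = 165000 W / 1732 N = 95.27 m/s = 343.0 km/h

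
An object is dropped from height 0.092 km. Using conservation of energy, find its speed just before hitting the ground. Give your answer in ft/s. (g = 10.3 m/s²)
mgh = ½mv² → v = √(2gh) = √(2×10.3×92) = 43.53 m/s = 142.8 ft/s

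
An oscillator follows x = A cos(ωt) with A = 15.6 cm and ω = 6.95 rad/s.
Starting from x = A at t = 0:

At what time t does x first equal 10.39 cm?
cos(ωt) = x/A = 10.39/15.6 = 0.666
ωt = arccos(0.666) = 0.8419 rad
t = 0.8419/6.95 = 0.1211 s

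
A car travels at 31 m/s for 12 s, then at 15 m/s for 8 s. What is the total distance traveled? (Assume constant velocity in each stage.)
d₁ = v₁t₁ = 31 × 12 = 372 m
d₂ = v₂t₂ = 15 × 8 = 120 m
d_total = 372 + 120 = 492 m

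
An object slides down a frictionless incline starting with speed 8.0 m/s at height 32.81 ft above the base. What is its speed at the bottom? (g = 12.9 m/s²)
½mv₀² + mgh = ½mv² → v = √(v₀² + 2gh) = √(8² + 2×12.9×10) = 17.94 m/s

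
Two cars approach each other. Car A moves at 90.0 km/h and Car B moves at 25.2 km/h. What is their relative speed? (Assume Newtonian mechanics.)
v_rel = v_A + v_B = 90.0 + 25.2 = 115.2 km/h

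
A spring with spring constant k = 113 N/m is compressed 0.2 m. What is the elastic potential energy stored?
PE = ½kx² = ½×113×0.2² = 2.26 J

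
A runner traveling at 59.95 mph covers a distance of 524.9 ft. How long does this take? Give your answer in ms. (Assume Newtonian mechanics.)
t = d/v (with unit conversion) = 5970.0 ms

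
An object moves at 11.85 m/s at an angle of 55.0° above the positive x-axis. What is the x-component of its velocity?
vₓ = v cos(θ) = 11.85 × cos(55.0°) = 6.8 m/s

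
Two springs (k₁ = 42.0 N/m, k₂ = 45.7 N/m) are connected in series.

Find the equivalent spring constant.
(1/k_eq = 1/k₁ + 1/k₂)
1/k_eq = 1/42.0 + 1/45.7 = 0.045691; k_eq = 21.89 N/m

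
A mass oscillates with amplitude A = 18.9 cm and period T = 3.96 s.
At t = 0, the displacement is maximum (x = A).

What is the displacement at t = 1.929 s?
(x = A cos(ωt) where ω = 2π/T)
ω = 2π/T = 2π/3.96 = 1.587 rad/s
x = A cos(ωt) = 18.9×cos(1.587×1.929) = -18.84 cm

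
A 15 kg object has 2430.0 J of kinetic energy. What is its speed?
KE = ½mv² → v = √(2KE/m) = √(2×2430.0/15) = 18.0 m/s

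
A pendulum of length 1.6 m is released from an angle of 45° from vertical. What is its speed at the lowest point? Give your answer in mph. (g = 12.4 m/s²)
h = L(1 − cosθ) = 1.6×(1 − cos45°) = 0.4686 m
v = √(2gh) = √(2×12.4×0.4686) = 3.409 m/s = 7.626 mph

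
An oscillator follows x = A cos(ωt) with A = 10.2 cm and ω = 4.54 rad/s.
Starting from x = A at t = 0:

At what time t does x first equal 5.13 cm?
cos(ωt) = x/A = 5.13/10.2 = 0.5029
ωt = arccos(0.5029) = 1.044 rad
t = 1.044/4.54 = 0.2299 s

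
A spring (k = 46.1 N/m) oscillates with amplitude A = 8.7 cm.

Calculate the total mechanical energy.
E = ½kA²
E = ½kA² = ½×46.1×(0.087)² = 0.1745 J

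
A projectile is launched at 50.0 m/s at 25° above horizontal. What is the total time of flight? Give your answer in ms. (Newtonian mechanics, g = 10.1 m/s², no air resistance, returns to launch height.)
T = 2v₀sin(θ)/g (with unit conversion) = 4184.0 ms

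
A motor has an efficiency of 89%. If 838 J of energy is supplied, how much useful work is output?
W_out = η × W_in = 0.89 × 838 = 745.82 J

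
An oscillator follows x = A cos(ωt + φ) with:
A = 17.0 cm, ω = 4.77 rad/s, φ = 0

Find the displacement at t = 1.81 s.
x = A cos(ωt + φ) = 17.0×cos(4.77×1.81 + 0) = -11.95 cm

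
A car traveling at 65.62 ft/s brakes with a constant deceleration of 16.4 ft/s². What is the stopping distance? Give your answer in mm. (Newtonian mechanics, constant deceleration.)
d = v₀² / (2a) (with unit conversion) = 40010.0 mm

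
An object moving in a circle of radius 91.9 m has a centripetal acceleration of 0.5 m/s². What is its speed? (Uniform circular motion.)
v = √(a_c × r) = √(0.5 × 91.9) = 6.78 m/s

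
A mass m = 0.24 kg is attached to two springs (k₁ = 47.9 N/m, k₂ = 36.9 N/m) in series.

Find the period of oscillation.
k_eq = k₁k₂/(k₁+k₂) = 20.84 N/m
T = 2π√(m/k_eq) = 2π√(0.24/20.84) = 0.6742 s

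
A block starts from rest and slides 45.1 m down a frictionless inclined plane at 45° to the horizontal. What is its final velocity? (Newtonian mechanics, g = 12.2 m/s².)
a = g sin(θ) = 12.2 × sin(45°) = 8.63 m/s²
v = √(2ad) = √(2 × 8.63 × 45.1) = 27.89 m/s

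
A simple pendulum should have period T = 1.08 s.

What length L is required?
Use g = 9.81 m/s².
T = 2π√(L/g) → L = g(T/2π)² = 9.81×(1.08/2π)² = 0.2898 m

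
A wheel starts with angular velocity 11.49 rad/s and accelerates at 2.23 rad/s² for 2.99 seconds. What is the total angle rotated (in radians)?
θ = ω₀t + ½αt² = 11.49×2.99 + ½×2.23×2.99² = 44.32 rad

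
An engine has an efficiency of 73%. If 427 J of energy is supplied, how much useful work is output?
W_out = η × W_in = 0.73 × 427 = 311.71 J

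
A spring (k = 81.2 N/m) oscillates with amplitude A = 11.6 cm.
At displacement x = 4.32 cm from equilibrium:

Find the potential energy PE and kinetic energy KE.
E_total = ½kA² = ½×81.2×(0.116)² = 0.5463 J
PE = ½kx² = ½×81.2×(0.0432)² = 0.07577 J
KE = E_total − PE = 0.4705 J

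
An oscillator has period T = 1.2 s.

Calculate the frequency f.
f = 1/T = 1/1.2 = 0.8333 Hz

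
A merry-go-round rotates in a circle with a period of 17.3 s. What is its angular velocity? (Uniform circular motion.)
ω = 2π/T = 2π/17.3 = 0.3632 rad/s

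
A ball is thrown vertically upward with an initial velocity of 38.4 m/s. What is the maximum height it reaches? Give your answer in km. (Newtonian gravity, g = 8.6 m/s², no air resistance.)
h_max = v₀²/(2g) (with unit conversion) = 0.08573 km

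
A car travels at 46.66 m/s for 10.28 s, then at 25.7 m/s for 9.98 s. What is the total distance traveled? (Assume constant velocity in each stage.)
d₁ = v₁t₁ = 46.66 × 10.28 = 479.665 m
d₂ = v₂t₂ = 25.7 × 9.98 = 256.486 m
d_total = 479.665 + 256.486 = 736.15 m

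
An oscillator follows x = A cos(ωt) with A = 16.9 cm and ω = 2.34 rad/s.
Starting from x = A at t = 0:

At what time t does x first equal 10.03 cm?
cos(ωt) = x/A = 10.03/16.9 = 0.5935
ωt = arccos(0.5935) = 0.9354 rad
t = 0.9354/2.34 = 0.3997 s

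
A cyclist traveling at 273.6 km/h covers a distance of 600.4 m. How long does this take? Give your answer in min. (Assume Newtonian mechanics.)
t = d/v (with unit conversion) = 0.1317 min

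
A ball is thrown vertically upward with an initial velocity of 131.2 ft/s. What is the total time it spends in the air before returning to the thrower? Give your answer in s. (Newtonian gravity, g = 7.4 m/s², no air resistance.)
t_total = 2v₀/g (with unit conversion) = 10.81 s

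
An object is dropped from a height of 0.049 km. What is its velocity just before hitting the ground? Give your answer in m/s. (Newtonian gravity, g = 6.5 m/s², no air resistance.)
v = √(2gh) (with unit conversion) = 25.24 m/s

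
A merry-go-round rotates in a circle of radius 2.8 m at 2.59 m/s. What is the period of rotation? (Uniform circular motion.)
T = 2πr/v = 2π×2.8/2.59 = 6.79 s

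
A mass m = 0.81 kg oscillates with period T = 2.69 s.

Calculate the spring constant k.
T = 2π√(m/k) → k = m(2π/T)² = 0.81×(2π/2.69)² = 4.419 N/m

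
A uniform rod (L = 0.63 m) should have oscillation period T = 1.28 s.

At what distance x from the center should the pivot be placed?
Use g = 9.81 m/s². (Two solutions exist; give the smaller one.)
T = 2π√((L²/12 + x²)/(gx)). Let c = T²g/(4π²) = 0.4071.
x² − cx + L²/12 = 0 → x = (c − √(c² − L²/3))/2 = 0.1121 m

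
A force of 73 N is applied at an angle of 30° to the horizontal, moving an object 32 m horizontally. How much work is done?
W = Fd cosθ = 73×32×cos(30°) = 2023.0 J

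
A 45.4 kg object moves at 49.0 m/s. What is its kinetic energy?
KE = ½mv² = ½×45.4×49.0² = 54502.7 J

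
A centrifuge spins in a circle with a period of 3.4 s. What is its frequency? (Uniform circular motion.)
f = 1/T = 1/3.4 = 0.2941 Hz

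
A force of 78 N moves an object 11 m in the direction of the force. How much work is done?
W = Fd = 78×11 = 858.0 J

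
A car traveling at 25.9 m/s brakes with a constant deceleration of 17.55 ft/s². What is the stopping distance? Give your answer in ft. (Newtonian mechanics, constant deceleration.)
d = v₀² / (2a) (with unit conversion) = 205.7 ft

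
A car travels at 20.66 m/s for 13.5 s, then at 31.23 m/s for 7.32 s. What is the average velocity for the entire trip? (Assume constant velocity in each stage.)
d₁ = v₁t₁ = 20.66 × 13.5 = 278.91 m
d₂ = v₂t₂ = 31.23 × 7.32 = 228.604 m
d_total = 507.51 m, t_total = 20.82 s
v_avg = d_total/t_total = 507.51/20.82 = 24.38 m/s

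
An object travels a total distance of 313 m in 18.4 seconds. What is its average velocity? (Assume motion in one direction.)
v_avg = Δd / Δt = 313 / 18.4 = 17.01 m/s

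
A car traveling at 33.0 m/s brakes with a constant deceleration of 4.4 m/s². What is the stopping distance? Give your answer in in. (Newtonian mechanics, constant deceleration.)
d = v₀² / (2a) (with unit conversion) = 4872.0 in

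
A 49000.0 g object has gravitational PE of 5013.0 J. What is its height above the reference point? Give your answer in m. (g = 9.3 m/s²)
PE = mgh → h = PE/(mg) = 5013 J / (49 kg × 9.3 m/s²) = 11 m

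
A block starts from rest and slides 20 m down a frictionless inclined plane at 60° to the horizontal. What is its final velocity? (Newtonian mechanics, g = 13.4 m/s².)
a = g sin(θ) = 13.4 × sin(60°) = 11.6 m/s²
v = √(2ad) = √(2 × 11.6 × 20) = 21.55 m/s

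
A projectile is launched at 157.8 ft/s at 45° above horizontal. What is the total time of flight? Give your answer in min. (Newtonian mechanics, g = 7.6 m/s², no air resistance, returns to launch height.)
T = 2v₀sin(θ)/g (with unit conversion) = 0.1492 min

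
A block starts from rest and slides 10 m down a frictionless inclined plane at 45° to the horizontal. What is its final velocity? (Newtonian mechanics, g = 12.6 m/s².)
a = g sin(θ) = 12.6 × sin(45°) = 8.91 m/s²
v = √(2ad) = √(2 × 8.91 × 10) = 13.35 m/s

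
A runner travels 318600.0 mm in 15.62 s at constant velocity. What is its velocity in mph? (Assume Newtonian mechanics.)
v = d/t (with unit conversion) = 45.63 mph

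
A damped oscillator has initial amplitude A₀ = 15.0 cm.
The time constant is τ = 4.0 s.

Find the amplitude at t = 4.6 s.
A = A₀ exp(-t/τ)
A = A₀ exp(−t/τ) = 15.0×exp(−4.6/4.0) = 4.75 cm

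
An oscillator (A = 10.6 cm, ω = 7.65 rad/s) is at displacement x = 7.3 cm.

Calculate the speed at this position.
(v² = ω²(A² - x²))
v = ω√(A² − x²) = 7.65×√(0.106² − 0.073²) = 0.588 m/s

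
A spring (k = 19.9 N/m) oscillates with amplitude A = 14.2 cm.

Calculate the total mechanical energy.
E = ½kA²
E = ½kA² = ½×19.9×(0.142)² = 0.2006 J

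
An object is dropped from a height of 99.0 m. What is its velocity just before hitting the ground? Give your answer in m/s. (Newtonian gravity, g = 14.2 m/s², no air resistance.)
v = √(2gh) = 53.02 m/s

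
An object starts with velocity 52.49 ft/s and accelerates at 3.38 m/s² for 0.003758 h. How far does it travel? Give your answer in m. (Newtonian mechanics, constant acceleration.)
d = v₀t + ½at² (with unit conversion) = 525.8 m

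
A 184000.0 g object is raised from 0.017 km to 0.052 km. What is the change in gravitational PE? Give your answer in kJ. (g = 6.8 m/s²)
ΔPE = mg(h₂ − h₁) = 184 kg × 6.8 m/s² × (52 − 17) m = 4.379e+04 J = 43.79 kJ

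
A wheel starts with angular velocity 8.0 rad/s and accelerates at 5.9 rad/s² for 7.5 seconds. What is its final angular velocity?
ω = ω₀ + αt = 8.0 + 5.9 × 7.5 = 52.25 rad/s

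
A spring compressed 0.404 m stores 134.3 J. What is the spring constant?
PE = ½kx² → k = 2PE/x² = 2×134.3/0.404² = 1646.0 N/m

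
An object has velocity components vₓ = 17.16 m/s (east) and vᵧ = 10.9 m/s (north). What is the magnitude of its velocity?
|v| = √(vₓ² + vᵧ²) = √(17.16² + 10.9²) = √(413.276) = 20.33 m/s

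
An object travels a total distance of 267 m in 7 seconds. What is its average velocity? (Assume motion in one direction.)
v_avg = Δd / Δt = 267 / 7 = 38.14 m/s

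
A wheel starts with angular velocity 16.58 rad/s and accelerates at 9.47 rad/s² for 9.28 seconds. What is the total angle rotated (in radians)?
θ = ω₀t + ½αt² = 16.58×9.28 + ½×9.47×9.28² = 561.63 rad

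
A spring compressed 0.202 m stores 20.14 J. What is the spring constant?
PE = ½kx² → k = 2PE/x² = 2×20.14/0.202² = 987.2 N/m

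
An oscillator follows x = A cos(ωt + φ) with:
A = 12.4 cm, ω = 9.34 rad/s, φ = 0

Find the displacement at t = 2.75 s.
x = A cos(ωt + φ) = 12.4×cos(9.34×2.75 + 0) = 10.56 cm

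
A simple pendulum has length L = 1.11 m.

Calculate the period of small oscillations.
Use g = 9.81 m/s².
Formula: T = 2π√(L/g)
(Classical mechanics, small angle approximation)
T = 2π√(L/g) = 2π√(1.11/9.81) = 2.114 s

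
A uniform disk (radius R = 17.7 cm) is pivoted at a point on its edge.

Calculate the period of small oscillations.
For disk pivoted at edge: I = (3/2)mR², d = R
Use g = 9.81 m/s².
I/m = (3/2)R² = 0.04699 m²; d = R = 0.177 m
T = 2π√((3/2)R²/(gR)) = 2π√(3R/(2g)) = 1.034 s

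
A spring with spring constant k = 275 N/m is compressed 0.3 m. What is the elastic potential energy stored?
PE = ½kx² = ½×275×0.3² = 12.38 J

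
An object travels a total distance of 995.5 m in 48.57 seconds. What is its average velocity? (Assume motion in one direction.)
v_avg = Δd / Δt = 995.5 / 48.57 = 20.5 m/s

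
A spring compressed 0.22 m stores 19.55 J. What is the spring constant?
PE = ½kx² → k = 2PE/x² = 2×19.55/0.22² = 807.9 N/m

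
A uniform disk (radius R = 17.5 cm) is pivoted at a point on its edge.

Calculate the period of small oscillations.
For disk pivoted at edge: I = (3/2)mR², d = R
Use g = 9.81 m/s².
I/m = (3/2)R² = 0.04594 m²; d = R = 0.175 m
T = 2π√((3/2)R²/(gR)) = 2π√(3R/(2g)) = 1.028 s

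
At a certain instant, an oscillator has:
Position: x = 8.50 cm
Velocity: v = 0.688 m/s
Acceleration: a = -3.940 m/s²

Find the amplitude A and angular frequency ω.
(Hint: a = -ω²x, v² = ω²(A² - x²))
a = −ω²x → ω = √(|a|/x) = √(3.94/0.085) = 6.808 rad/s
v² = ω²(A² − x²) → A = √(x² + v²/ω²) = √(0.085² + 0.688²/6.808²) = 0.132 m = 13.2 cm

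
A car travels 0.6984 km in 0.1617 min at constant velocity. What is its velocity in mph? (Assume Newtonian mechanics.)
v = d/t (with unit conversion) = 161.0 mph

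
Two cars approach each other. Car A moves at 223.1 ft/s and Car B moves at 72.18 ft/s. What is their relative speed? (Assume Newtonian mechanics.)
v_rel = v_A + v_B = 223.1 + 72.18 = 295.3 ft/s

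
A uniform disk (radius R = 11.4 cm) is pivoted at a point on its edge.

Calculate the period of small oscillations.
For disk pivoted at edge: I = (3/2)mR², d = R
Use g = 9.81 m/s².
I/m = (3/2)R² = 0.01949 m²; d = R = 0.114 m
T = 2π√((3/2)R²/(gR)) = 2π√(3R/(2g)) = 0.8296 s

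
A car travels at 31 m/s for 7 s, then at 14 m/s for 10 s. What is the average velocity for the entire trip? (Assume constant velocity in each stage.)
d₁ = v₁t₁ = 31 × 7 = 217 m
d₂ = v₂t₂ = 14 × 10 = 140 m
d_total = 357 m, t_total = 17 s
v_avg = d_total/t_total = 357/17 = 21.0 m/s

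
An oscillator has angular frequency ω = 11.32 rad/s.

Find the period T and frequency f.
T = 2π/ω = 2π/11.32 = 0.5551 s; f = ω/2π = 1.802 Hz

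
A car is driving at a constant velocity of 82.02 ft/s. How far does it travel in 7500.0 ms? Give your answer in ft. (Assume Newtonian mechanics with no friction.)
d = vt (with unit conversion) = 615.1 ft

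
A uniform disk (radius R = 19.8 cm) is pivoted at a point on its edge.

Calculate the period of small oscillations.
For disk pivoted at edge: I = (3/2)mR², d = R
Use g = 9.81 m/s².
I/m = (3/2)R² = 0.05881 m²; d = R = 0.198 m
T = 2π√((3/2)R²/(gR)) = 2π√(3R/(2g)) = 1.093 s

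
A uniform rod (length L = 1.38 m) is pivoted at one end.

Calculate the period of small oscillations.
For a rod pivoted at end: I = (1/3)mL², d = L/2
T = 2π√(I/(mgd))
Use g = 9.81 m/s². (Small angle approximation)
I/m = (1/3)L² = 0.6348 m²; d = L/2 = 0.69 m
T = 2π√(I/(mgd)) = 2π√(0.6348/(9.81×0.69)) = 1.924 s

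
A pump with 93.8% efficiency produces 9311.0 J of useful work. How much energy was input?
W_in = W_out/η = 9311.0/0.938 = 9926.4 J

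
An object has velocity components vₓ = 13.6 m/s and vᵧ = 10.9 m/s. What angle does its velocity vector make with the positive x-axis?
θ = arctan(vᵧ/vₓ) = arctan(10.9/13.6) = 38.71°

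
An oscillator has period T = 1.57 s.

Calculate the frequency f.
f = 1/T = 1/1.57 = 0.6369 Hz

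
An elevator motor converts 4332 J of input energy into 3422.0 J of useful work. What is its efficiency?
η = W_out/W_in = 3422.0/4332 = 0.7899 = 78.99%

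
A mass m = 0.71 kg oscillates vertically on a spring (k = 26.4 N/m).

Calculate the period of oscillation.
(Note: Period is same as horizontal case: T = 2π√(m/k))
T = 2π√(m/k) = 2π√(0.71/26.4) = 1.03 s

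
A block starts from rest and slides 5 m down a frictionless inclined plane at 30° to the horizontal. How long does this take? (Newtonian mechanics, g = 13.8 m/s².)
a = g sin(θ) = 13.8 × sin(30°) = 6.9 m/s²
t = √(2d/a) = √(2 × 5 / 6.9) = 1.2 s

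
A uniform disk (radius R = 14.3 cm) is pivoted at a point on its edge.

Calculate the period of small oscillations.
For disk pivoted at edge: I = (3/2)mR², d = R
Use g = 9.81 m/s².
I/m = (3/2)R² = 0.03067 m²; d = R = 0.143 m
T = 2π√((3/2)R²/(gR)) = 2π√(3R/(2g)) = 0.9291 s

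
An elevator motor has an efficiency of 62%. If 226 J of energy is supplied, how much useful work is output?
W_out = η × W_in = 0.62 × 226 = 140.12 J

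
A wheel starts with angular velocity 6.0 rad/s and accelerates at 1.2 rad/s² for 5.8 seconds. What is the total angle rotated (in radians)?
θ = ω₀t + ½αt² = 6.0×5.8 + ½×1.2×5.8² = 54.98 rad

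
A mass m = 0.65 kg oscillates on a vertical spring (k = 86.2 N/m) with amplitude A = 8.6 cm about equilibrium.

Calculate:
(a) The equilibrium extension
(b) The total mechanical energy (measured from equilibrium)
x_eq = mg/k = 0.65×9.81/86.2 = 0.07397 m = 7.397 cm
E = ½kA² = ½×86.2×(0.086)² = 0.3188 J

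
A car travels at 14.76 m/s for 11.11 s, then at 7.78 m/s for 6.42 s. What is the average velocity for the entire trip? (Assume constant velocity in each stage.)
d₁ = v₁t₁ = 14.76 × 11.11 = 163.984 m
d₂ = v₂t₂ = 7.78 × 6.42 = 49.9476 m
d_total = 213.93 m, t_total = 17.53 s
v_avg = d_total/t_total = 213.93/17.53 = 12.2 m/s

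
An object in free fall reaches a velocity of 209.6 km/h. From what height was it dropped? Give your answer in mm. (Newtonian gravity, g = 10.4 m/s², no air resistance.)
h = v²/(2g) (with unit conversion) = 163000.0 mm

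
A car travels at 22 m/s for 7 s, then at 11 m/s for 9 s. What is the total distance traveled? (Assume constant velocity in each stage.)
d₁ = v₁t₁ = 22 × 7 = 154 m
d₂ = v₂t₂ = 11 × 9 = 99 m
d_total = 154 + 99 = 253 m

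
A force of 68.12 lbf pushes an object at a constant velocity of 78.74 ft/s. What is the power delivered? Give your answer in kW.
P = Fv = 303 N × 24 m/s = 7272 W = 7.272 kW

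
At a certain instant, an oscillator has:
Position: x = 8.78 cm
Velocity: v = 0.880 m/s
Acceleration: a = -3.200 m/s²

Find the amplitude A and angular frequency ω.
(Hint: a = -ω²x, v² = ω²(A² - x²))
a = −ω²x → ω = √(|a|/x) = √(3.2/0.0878) = 6.037 rad/s
v² = ω²(A² − x²) → A = √(x² + v²/ω²) = √(0.0878² + 0.88²/6.037²) = 0.1702 m = 17.02 cm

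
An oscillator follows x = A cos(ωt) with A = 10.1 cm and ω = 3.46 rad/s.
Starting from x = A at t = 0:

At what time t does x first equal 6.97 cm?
cos(ωt) = x/A = 6.97/10.1 = 0.6901
ωt = arccos(0.6901) = 0.8092 rad
t = 0.8092/3.46 = 0.2339 s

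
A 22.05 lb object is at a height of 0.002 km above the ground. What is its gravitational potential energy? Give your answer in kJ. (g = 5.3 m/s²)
PE = mgh = 10 kg × 5.3 m/s² × 2 m = 106 J = 0.106 kJ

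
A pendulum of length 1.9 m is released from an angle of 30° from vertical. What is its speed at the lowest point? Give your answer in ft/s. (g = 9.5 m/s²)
h = L(1 − cosθ) = 1.9×(1 − cos30°) = 0.2546 m
v = √(2gh) = √(2×9.5×0.2546) = 2.199 m/s = 7.215 ft/s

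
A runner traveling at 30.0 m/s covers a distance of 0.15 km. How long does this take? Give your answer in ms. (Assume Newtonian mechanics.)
t = d/v (with unit conversion) = 5000.0 ms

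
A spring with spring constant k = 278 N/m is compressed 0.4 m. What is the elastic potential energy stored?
PE = ½kx² = ½×278×0.4² = 22.24 J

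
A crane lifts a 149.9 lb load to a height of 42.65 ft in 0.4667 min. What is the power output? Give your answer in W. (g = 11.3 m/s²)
W = mgh = 67.99×11.3×13 = 9988 J
P = W/t = 9988/28 = 356.7 W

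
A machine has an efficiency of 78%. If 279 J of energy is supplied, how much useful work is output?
W_out = η × W_in = 0.78 × 279 = 217.62 J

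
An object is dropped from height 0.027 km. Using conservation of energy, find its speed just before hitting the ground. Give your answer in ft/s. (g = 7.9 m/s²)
mgh = ½mv² → v = √(2gh) = √(2×7.9×27) = 20.65 m/s = 67.76 ft/s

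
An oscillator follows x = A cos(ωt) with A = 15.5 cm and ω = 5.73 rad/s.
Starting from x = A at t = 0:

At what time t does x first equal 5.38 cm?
cos(ωt) = x/A = 5.38/15.5 = 0.3471
ωt = arccos(0.3471) = 1.216 rad
t = 1.216/5.73 = 0.2123 s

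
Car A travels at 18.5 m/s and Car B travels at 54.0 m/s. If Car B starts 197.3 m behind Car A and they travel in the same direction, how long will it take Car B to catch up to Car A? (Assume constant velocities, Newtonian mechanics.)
Relative speed: v_rel = 54.0 - 18.5 = 35.5 m/s
Time to catch: t = d₀/v_rel = 197.3/35.5 = 5.56 s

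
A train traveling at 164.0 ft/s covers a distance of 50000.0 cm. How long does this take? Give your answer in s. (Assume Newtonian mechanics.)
t = d/v (with unit conversion) = 10.0 s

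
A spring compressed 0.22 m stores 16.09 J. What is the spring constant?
PE = ½kx² → k = 2PE/x² = 2×16.09/0.22² = 664.9 N/m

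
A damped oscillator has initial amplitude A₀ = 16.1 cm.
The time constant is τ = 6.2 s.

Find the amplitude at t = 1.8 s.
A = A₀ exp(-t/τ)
A = A₀ exp(−t/τ) = 16.1×exp(−1.8/6.2) = 12.04 cm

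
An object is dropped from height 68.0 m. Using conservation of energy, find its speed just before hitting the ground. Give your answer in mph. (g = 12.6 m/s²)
mgh = ½mv² → v = √(2gh) = √(2×12.6×68) = 41.4 m/s = 92.6 mph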